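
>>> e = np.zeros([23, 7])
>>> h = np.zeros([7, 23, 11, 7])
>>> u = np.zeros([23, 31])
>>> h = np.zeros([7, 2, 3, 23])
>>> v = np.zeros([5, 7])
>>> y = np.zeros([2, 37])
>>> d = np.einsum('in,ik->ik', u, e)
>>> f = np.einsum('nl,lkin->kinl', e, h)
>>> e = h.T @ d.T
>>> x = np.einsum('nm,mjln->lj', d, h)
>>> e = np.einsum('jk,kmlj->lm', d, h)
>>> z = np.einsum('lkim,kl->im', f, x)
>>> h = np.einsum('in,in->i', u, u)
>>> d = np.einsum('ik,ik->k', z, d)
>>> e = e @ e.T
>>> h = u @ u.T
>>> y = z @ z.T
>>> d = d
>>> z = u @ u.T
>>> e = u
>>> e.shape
(23, 31)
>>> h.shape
(23, 23)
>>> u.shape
(23, 31)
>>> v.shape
(5, 7)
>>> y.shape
(23, 23)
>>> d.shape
(7,)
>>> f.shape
(2, 3, 23, 7)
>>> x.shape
(3, 2)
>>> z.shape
(23, 23)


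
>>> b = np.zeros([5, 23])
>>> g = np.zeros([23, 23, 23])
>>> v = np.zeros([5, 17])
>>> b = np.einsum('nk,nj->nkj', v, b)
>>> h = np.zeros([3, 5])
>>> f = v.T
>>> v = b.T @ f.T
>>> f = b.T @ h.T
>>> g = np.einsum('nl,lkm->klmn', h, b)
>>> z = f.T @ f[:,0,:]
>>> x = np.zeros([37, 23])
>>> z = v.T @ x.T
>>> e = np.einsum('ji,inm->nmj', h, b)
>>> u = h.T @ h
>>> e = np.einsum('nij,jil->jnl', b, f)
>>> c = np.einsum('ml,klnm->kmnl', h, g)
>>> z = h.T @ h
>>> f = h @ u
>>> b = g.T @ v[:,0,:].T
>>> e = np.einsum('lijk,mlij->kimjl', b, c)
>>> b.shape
(3, 23, 5, 23)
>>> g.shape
(17, 5, 23, 3)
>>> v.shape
(23, 17, 17)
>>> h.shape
(3, 5)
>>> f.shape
(3, 5)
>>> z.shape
(5, 5)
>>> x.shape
(37, 23)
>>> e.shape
(23, 23, 17, 5, 3)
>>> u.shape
(5, 5)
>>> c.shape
(17, 3, 23, 5)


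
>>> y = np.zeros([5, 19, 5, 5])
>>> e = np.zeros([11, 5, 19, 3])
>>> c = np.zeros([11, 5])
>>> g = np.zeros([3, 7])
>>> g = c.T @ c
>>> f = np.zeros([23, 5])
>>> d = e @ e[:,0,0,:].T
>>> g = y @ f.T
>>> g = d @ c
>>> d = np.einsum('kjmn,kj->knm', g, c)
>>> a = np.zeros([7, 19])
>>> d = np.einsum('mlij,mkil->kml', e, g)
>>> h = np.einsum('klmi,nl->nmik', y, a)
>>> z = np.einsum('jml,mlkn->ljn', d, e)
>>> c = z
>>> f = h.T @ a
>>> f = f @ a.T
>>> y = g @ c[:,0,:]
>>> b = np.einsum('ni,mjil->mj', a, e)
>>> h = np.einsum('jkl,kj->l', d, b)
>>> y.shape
(11, 5, 19, 3)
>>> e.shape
(11, 5, 19, 3)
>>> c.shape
(5, 5, 3)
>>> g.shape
(11, 5, 19, 5)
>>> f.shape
(5, 5, 5, 7)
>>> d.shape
(5, 11, 5)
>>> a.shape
(7, 19)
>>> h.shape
(5,)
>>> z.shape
(5, 5, 3)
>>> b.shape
(11, 5)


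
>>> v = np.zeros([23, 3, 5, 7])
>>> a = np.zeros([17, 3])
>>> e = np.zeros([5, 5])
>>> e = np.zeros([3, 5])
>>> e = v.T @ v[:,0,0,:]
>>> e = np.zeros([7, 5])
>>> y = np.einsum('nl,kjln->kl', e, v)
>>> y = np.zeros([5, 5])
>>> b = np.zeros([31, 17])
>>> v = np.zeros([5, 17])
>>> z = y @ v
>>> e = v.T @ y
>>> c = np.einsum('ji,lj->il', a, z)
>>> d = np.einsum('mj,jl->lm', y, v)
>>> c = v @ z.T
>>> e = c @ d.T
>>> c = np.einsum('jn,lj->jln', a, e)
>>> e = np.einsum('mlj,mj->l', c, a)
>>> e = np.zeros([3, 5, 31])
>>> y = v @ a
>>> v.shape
(5, 17)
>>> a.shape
(17, 3)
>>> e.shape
(3, 5, 31)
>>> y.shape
(5, 3)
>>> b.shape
(31, 17)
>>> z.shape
(5, 17)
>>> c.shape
(17, 5, 3)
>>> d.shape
(17, 5)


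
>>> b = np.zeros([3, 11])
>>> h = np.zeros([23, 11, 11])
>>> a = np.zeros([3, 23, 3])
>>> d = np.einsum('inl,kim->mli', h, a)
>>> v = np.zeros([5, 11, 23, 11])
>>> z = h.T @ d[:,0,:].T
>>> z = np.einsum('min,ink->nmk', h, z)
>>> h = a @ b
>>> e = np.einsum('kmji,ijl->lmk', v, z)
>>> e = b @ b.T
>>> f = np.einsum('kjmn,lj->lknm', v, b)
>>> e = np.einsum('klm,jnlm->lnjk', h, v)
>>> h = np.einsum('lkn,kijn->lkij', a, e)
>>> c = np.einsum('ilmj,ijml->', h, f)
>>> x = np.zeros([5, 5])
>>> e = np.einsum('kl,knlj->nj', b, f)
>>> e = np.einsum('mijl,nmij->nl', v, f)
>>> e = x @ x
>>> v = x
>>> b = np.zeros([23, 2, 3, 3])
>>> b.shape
(23, 2, 3, 3)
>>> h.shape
(3, 23, 11, 5)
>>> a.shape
(3, 23, 3)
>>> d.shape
(3, 11, 23)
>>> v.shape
(5, 5)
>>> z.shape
(11, 23, 3)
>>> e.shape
(5, 5)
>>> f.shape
(3, 5, 11, 23)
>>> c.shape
()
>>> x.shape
(5, 5)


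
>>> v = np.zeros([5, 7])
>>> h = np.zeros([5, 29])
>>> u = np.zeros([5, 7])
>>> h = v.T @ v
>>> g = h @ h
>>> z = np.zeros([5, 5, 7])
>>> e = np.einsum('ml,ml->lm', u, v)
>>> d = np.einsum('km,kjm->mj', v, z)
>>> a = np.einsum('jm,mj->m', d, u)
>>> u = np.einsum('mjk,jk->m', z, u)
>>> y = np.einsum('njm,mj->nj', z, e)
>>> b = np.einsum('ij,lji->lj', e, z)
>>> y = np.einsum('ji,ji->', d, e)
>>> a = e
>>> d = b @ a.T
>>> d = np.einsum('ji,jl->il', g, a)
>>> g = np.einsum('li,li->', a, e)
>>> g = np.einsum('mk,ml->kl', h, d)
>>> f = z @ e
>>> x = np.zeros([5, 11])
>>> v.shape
(5, 7)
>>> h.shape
(7, 7)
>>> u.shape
(5,)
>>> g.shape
(7, 5)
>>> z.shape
(5, 5, 7)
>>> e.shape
(7, 5)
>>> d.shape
(7, 5)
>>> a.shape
(7, 5)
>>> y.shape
()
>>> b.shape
(5, 5)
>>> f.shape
(5, 5, 5)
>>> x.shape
(5, 11)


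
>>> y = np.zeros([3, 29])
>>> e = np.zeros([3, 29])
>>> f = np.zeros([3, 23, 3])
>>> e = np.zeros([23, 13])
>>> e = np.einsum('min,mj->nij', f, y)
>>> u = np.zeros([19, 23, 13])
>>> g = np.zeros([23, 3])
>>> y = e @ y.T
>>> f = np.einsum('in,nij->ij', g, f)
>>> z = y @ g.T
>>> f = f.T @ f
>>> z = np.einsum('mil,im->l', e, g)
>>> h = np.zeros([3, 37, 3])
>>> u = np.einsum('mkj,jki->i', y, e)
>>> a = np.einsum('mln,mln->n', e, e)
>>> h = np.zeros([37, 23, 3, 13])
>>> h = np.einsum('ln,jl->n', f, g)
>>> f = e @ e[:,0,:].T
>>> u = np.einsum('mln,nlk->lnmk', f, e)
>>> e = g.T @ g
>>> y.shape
(3, 23, 3)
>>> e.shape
(3, 3)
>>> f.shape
(3, 23, 3)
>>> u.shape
(23, 3, 3, 29)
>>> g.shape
(23, 3)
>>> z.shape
(29,)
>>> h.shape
(3,)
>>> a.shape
(29,)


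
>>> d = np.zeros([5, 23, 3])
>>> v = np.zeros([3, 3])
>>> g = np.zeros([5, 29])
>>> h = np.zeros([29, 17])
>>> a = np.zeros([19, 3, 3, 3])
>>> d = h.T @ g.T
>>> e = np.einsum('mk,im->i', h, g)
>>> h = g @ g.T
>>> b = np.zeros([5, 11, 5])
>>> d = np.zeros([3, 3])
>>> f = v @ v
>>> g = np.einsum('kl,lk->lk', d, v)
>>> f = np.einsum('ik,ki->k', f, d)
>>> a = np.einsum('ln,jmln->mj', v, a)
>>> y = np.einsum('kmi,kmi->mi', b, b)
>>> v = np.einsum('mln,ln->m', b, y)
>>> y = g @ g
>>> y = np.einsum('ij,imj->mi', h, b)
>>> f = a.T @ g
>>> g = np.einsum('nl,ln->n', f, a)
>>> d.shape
(3, 3)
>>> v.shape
(5,)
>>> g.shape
(19,)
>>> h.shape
(5, 5)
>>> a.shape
(3, 19)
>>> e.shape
(5,)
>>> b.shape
(5, 11, 5)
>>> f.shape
(19, 3)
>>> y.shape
(11, 5)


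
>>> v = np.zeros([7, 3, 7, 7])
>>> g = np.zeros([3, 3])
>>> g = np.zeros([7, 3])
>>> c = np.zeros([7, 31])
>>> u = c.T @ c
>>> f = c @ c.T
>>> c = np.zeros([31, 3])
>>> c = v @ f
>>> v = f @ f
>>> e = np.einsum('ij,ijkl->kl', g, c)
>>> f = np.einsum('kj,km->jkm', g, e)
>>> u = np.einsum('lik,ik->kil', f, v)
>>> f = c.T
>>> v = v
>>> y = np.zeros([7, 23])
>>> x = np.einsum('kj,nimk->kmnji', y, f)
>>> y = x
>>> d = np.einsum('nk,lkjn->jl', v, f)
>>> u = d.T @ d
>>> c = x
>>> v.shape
(7, 7)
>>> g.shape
(7, 3)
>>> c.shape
(7, 3, 7, 23, 7)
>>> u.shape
(7, 7)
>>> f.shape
(7, 7, 3, 7)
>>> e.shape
(7, 7)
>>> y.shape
(7, 3, 7, 23, 7)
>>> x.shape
(7, 3, 7, 23, 7)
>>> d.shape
(3, 7)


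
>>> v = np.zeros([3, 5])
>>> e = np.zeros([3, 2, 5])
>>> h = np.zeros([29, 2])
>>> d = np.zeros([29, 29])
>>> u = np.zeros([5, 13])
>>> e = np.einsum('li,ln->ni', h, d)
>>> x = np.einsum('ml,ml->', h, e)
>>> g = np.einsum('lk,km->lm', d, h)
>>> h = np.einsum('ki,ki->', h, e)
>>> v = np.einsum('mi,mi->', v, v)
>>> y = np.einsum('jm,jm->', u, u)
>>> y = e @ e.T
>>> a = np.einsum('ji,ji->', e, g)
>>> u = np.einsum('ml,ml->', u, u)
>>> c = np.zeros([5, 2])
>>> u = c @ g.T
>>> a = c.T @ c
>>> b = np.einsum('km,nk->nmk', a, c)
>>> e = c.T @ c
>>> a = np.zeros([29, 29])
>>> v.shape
()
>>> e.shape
(2, 2)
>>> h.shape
()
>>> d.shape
(29, 29)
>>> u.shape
(5, 29)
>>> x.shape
()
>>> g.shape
(29, 2)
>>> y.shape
(29, 29)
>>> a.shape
(29, 29)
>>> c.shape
(5, 2)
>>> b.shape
(5, 2, 2)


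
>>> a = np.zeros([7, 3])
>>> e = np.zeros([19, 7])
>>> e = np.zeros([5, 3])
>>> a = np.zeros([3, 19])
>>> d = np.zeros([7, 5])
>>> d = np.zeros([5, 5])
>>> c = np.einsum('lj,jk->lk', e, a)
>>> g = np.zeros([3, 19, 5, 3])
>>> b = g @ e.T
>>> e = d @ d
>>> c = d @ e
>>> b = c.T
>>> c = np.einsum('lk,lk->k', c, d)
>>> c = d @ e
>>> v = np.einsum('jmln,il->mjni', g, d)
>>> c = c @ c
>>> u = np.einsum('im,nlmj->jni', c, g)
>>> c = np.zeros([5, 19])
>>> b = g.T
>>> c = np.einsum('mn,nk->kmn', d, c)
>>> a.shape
(3, 19)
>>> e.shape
(5, 5)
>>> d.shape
(5, 5)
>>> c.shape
(19, 5, 5)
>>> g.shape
(3, 19, 5, 3)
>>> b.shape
(3, 5, 19, 3)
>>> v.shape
(19, 3, 3, 5)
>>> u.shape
(3, 3, 5)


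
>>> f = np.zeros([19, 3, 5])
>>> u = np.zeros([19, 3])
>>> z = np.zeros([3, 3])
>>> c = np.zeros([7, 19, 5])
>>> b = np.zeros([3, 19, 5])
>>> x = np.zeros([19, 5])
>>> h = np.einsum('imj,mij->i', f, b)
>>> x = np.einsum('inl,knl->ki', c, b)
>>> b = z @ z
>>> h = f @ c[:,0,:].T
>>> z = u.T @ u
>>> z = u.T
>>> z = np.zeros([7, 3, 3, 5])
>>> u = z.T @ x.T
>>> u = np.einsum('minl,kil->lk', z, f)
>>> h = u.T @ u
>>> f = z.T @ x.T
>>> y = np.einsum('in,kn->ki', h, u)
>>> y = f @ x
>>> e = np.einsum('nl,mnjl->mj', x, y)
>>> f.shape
(5, 3, 3, 3)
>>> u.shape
(5, 19)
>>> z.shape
(7, 3, 3, 5)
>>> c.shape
(7, 19, 5)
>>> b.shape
(3, 3)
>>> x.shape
(3, 7)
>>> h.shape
(19, 19)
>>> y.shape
(5, 3, 3, 7)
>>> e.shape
(5, 3)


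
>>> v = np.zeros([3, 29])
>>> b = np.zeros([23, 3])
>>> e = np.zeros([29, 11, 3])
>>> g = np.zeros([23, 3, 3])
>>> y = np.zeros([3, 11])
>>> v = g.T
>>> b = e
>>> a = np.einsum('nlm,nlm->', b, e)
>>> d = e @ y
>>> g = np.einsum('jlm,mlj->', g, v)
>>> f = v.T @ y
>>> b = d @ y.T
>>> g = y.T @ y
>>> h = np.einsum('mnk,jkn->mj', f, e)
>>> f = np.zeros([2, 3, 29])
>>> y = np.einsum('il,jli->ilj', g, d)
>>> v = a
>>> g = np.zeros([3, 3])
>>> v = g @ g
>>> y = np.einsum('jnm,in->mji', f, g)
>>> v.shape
(3, 3)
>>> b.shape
(29, 11, 3)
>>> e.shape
(29, 11, 3)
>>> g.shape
(3, 3)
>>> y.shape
(29, 2, 3)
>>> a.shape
()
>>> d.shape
(29, 11, 11)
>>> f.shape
(2, 3, 29)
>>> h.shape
(23, 29)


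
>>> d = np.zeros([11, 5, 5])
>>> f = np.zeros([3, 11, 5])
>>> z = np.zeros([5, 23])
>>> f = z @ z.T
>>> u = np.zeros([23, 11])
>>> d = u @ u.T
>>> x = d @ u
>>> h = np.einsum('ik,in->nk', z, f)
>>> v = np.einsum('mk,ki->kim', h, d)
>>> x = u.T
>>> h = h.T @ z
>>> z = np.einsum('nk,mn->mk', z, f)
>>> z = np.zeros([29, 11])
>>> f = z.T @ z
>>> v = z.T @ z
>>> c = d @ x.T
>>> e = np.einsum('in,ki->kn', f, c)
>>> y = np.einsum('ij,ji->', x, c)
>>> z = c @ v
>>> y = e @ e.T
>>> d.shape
(23, 23)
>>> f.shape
(11, 11)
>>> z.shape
(23, 11)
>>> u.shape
(23, 11)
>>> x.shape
(11, 23)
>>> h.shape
(23, 23)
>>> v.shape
(11, 11)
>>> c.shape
(23, 11)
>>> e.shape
(23, 11)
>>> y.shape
(23, 23)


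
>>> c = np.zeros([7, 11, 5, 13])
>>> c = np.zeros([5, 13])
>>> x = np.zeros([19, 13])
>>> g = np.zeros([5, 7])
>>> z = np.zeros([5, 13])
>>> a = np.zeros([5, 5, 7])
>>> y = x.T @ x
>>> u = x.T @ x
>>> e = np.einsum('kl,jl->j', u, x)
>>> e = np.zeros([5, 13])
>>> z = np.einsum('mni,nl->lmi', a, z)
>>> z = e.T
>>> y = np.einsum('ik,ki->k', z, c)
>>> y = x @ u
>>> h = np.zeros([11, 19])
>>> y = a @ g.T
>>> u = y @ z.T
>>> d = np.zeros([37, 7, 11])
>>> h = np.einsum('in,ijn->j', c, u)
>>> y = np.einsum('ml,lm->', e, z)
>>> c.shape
(5, 13)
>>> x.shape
(19, 13)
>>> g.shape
(5, 7)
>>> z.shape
(13, 5)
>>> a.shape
(5, 5, 7)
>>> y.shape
()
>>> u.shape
(5, 5, 13)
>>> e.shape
(5, 13)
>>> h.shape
(5,)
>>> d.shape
(37, 7, 11)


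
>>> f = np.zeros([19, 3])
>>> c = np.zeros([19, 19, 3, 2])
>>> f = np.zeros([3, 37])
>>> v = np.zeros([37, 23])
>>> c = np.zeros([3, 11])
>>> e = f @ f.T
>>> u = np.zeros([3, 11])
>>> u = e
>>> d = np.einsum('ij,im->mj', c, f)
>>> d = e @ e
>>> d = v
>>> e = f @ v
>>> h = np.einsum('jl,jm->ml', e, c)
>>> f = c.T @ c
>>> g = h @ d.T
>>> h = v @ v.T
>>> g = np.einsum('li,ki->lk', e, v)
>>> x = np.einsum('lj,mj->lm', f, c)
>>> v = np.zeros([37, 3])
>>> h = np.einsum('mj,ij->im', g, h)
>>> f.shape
(11, 11)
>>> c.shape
(3, 11)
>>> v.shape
(37, 3)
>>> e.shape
(3, 23)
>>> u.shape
(3, 3)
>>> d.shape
(37, 23)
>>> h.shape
(37, 3)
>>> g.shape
(3, 37)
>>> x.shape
(11, 3)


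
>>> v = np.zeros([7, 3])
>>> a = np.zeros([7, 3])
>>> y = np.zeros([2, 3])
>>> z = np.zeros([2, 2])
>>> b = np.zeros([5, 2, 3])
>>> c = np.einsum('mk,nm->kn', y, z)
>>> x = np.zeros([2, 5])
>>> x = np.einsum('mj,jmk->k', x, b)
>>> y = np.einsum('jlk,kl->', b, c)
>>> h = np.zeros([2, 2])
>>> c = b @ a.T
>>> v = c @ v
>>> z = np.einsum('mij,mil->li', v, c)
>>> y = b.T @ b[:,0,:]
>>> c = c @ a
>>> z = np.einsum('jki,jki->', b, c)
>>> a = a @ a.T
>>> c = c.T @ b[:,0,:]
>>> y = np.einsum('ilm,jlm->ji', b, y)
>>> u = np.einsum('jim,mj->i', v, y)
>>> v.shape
(5, 2, 3)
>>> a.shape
(7, 7)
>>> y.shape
(3, 5)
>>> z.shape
()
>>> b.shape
(5, 2, 3)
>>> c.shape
(3, 2, 3)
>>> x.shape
(3,)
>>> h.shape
(2, 2)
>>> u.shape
(2,)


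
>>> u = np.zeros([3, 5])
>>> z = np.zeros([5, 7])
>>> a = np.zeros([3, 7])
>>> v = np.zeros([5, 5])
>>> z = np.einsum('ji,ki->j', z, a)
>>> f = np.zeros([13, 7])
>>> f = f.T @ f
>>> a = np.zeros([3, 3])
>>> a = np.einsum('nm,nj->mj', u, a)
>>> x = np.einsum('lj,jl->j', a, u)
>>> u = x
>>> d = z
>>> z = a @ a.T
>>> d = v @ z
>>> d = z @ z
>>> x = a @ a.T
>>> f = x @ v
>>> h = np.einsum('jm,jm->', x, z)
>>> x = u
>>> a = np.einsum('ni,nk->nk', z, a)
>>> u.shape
(3,)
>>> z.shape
(5, 5)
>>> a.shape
(5, 3)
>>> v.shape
(5, 5)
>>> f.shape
(5, 5)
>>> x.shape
(3,)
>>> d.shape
(5, 5)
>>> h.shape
()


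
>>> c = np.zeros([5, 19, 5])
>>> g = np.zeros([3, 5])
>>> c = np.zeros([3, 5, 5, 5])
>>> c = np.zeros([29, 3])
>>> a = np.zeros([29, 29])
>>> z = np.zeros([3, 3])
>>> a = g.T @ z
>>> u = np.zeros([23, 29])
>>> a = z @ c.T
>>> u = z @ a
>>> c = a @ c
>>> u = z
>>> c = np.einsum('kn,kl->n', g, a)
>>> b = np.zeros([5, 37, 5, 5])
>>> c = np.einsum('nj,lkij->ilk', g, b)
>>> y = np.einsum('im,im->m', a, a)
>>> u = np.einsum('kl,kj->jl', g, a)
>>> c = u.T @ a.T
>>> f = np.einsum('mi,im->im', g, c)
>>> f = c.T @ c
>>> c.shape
(5, 3)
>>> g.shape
(3, 5)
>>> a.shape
(3, 29)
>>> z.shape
(3, 3)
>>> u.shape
(29, 5)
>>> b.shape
(5, 37, 5, 5)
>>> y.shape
(29,)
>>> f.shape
(3, 3)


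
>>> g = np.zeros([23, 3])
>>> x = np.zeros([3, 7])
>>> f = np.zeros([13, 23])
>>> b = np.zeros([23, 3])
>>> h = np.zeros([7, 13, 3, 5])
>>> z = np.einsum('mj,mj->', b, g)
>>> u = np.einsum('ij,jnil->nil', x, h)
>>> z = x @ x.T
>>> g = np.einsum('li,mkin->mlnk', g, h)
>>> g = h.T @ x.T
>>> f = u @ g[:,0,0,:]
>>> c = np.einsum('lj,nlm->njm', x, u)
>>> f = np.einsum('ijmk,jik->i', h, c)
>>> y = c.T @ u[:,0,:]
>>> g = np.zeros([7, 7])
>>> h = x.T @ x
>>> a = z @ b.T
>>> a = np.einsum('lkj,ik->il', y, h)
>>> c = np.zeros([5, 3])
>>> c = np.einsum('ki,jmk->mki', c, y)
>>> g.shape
(7, 7)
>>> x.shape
(3, 7)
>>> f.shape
(7,)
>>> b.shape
(23, 3)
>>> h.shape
(7, 7)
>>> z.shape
(3, 3)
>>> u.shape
(13, 3, 5)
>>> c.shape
(7, 5, 3)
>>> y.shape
(5, 7, 5)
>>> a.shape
(7, 5)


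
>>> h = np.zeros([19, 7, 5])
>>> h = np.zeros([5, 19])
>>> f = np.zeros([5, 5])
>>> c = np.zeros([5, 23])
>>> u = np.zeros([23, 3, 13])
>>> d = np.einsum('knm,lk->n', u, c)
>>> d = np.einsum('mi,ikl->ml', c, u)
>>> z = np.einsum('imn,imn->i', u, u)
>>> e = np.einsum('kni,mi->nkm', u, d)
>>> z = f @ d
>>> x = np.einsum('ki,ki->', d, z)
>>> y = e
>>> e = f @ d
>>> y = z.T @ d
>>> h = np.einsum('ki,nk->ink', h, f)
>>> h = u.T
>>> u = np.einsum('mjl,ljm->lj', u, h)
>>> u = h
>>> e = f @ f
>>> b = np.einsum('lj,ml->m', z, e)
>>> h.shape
(13, 3, 23)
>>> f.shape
(5, 5)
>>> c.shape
(5, 23)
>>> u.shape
(13, 3, 23)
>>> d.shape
(5, 13)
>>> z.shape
(5, 13)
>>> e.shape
(5, 5)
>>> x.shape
()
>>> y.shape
(13, 13)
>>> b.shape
(5,)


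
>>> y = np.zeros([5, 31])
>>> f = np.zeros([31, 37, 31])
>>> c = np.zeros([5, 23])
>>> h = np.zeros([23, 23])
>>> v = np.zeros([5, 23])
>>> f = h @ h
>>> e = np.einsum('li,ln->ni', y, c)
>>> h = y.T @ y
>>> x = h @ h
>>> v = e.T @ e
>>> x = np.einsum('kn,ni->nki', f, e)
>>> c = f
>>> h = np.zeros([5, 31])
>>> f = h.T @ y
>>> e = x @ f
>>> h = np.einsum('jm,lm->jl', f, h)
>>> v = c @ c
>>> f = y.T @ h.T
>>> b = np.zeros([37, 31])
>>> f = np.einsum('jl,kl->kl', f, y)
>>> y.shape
(5, 31)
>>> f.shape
(5, 31)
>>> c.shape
(23, 23)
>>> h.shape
(31, 5)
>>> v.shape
(23, 23)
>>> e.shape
(23, 23, 31)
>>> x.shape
(23, 23, 31)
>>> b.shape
(37, 31)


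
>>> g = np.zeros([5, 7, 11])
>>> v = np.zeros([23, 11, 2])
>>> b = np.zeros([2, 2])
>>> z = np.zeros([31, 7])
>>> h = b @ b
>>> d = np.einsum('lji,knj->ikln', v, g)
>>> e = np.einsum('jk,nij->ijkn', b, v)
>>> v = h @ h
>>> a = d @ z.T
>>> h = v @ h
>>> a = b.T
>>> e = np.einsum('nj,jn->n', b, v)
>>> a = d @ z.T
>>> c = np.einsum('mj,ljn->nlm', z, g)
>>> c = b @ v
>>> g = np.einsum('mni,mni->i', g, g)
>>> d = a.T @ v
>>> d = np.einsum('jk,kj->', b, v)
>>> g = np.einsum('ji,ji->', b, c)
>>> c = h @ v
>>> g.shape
()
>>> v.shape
(2, 2)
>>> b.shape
(2, 2)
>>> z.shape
(31, 7)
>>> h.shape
(2, 2)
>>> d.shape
()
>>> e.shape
(2,)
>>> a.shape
(2, 5, 23, 31)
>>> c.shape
(2, 2)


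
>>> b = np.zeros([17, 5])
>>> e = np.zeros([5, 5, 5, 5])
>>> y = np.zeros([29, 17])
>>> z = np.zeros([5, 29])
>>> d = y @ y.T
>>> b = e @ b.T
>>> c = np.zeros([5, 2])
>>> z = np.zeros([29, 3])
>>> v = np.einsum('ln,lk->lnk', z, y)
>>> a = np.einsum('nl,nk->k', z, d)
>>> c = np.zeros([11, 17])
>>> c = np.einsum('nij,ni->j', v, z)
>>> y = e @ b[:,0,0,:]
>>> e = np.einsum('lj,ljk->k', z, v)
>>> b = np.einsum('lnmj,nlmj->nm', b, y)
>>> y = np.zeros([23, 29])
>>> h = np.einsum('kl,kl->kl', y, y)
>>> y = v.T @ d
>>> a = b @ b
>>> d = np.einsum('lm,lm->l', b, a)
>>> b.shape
(5, 5)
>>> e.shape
(17,)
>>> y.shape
(17, 3, 29)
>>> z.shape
(29, 3)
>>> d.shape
(5,)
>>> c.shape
(17,)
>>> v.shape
(29, 3, 17)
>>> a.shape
(5, 5)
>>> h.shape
(23, 29)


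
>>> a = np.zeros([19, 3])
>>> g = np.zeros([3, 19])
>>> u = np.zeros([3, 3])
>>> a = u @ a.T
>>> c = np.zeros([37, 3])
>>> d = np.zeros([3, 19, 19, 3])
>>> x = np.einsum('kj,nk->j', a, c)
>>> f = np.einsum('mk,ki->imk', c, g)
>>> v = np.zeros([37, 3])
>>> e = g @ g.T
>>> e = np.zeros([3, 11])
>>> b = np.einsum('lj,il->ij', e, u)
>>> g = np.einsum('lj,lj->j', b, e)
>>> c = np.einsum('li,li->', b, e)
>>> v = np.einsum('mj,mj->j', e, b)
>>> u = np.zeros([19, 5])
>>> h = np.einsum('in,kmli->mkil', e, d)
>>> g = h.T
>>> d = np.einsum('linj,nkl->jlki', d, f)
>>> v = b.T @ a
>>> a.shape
(3, 19)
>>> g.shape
(19, 3, 3, 19)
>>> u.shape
(19, 5)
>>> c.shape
()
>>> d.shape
(3, 3, 37, 19)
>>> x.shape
(19,)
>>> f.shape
(19, 37, 3)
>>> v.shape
(11, 19)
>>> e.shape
(3, 11)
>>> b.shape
(3, 11)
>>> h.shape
(19, 3, 3, 19)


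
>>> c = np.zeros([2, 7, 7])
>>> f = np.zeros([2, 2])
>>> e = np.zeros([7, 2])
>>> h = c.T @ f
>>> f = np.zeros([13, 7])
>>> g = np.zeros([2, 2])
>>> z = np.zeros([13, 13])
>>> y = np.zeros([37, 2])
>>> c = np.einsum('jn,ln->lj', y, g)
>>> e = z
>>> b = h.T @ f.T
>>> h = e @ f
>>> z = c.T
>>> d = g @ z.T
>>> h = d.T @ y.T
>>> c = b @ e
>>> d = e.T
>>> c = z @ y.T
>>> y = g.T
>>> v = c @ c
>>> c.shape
(37, 37)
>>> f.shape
(13, 7)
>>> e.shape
(13, 13)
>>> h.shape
(37, 37)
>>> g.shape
(2, 2)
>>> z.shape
(37, 2)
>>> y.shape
(2, 2)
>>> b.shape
(2, 7, 13)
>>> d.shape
(13, 13)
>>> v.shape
(37, 37)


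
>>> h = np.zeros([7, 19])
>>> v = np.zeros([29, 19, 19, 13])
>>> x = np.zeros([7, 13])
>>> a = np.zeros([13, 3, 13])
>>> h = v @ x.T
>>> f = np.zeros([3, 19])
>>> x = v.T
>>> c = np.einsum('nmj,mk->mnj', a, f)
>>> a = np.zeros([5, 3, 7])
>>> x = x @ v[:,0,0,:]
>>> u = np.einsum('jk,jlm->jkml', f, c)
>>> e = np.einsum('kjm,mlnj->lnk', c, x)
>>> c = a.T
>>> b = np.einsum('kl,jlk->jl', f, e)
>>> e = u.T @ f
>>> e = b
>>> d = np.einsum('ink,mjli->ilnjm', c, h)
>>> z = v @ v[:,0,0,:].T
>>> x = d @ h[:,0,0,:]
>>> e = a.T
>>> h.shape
(29, 19, 19, 7)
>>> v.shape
(29, 19, 19, 13)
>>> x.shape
(7, 19, 3, 19, 7)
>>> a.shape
(5, 3, 7)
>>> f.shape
(3, 19)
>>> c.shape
(7, 3, 5)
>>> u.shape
(3, 19, 13, 13)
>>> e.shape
(7, 3, 5)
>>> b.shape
(19, 19)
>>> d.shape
(7, 19, 3, 19, 29)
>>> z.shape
(29, 19, 19, 29)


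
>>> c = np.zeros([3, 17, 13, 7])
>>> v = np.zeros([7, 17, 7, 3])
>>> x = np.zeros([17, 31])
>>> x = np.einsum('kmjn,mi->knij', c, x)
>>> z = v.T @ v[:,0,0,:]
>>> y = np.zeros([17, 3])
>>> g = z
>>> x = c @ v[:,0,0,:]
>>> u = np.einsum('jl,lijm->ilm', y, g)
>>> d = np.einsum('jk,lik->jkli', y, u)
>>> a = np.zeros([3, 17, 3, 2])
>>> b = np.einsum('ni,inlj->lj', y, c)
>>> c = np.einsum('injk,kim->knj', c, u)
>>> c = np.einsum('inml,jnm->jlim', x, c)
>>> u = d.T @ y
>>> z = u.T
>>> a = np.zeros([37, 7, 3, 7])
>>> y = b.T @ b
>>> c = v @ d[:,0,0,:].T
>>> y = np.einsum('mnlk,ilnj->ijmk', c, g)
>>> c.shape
(7, 17, 7, 17)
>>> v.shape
(7, 17, 7, 3)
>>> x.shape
(3, 17, 13, 3)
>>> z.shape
(3, 3, 7, 3)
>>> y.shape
(3, 3, 7, 17)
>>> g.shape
(3, 7, 17, 3)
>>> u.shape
(3, 7, 3, 3)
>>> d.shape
(17, 3, 7, 3)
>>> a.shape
(37, 7, 3, 7)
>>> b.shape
(13, 7)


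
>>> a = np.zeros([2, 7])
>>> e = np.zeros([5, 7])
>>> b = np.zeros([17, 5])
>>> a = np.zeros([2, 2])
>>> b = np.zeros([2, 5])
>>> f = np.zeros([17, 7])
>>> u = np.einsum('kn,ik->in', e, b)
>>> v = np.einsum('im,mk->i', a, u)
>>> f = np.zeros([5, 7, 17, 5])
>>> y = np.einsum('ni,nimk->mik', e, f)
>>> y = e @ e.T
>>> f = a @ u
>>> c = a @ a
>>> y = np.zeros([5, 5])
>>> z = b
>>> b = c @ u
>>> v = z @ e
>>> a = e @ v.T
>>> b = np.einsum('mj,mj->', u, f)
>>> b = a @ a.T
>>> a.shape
(5, 2)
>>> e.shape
(5, 7)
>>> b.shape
(5, 5)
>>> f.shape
(2, 7)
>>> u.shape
(2, 7)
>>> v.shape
(2, 7)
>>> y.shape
(5, 5)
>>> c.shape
(2, 2)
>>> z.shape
(2, 5)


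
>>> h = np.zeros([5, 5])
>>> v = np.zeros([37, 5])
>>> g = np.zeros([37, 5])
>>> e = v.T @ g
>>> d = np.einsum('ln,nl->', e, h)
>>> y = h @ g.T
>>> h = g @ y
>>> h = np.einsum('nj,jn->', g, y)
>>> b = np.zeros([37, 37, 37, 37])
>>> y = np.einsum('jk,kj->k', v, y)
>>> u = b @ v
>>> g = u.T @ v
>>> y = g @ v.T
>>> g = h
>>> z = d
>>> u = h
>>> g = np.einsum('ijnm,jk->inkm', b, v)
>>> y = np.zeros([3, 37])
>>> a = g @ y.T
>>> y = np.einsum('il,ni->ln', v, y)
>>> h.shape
()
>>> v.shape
(37, 5)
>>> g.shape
(37, 37, 5, 37)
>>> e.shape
(5, 5)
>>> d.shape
()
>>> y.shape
(5, 3)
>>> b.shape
(37, 37, 37, 37)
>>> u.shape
()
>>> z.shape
()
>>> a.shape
(37, 37, 5, 3)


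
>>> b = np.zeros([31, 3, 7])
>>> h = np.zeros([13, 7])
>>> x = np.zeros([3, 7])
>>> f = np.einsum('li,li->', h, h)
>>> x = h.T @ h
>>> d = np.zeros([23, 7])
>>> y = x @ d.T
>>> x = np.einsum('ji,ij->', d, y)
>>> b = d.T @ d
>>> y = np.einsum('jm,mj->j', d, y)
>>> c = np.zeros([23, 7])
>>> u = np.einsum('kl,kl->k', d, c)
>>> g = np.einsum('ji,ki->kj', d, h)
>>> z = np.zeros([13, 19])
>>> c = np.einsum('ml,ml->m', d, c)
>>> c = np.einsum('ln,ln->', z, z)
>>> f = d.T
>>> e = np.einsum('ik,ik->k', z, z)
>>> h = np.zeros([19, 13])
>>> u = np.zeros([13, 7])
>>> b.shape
(7, 7)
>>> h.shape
(19, 13)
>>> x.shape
()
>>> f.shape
(7, 23)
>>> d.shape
(23, 7)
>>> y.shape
(23,)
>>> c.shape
()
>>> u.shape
(13, 7)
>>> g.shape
(13, 23)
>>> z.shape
(13, 19)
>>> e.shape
(19,)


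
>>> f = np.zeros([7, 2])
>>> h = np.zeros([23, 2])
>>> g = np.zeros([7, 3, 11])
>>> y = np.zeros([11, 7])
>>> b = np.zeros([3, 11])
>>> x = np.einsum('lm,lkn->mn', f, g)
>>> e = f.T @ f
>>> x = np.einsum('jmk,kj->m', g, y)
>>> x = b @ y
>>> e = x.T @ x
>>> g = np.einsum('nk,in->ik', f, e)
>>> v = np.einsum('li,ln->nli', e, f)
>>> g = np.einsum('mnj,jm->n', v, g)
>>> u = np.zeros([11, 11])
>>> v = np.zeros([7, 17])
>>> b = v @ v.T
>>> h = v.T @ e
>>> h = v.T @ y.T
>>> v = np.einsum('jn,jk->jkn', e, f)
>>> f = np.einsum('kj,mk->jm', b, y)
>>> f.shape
(7, 11)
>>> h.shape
(17, 11)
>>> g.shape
(7,)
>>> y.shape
(11, 7)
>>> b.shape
(7, 7)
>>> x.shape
(3, 7)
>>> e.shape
(7, 7)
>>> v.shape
(7, 2, 7)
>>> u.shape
(11, 11)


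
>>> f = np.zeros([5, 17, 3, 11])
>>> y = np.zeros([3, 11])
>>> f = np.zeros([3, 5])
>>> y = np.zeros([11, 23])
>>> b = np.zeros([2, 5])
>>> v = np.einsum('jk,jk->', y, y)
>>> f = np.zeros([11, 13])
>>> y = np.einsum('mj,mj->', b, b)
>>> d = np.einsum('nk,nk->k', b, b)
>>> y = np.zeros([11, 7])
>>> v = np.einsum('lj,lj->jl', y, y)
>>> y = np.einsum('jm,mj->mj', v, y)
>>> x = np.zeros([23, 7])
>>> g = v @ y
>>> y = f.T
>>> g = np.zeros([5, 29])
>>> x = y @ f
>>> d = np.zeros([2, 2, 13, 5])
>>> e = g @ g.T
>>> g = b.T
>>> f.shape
(11, 13)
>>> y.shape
(13, 11)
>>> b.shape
(2, 5)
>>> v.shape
(7, 11)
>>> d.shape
(2, 2, 13, 5)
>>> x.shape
(13, 13)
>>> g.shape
(5, 2)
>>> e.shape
(5, 5)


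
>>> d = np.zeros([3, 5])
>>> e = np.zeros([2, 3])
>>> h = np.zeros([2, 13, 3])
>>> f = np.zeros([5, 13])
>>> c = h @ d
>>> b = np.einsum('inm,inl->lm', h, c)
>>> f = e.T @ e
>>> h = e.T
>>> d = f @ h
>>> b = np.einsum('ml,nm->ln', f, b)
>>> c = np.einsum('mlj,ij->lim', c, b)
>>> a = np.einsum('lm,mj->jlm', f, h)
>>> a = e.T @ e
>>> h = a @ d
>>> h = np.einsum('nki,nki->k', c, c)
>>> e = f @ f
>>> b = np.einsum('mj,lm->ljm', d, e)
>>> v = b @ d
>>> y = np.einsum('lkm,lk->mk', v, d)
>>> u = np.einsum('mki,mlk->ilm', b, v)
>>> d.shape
(3, 2)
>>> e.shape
(3, 3)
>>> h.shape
(3,)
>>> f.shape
(3, 3)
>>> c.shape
(13, 3, 2)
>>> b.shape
(3, 2, 3)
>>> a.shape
(3, 3)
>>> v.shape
(3, 2, 2)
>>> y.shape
(2, 2)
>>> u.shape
(3, 2, 3)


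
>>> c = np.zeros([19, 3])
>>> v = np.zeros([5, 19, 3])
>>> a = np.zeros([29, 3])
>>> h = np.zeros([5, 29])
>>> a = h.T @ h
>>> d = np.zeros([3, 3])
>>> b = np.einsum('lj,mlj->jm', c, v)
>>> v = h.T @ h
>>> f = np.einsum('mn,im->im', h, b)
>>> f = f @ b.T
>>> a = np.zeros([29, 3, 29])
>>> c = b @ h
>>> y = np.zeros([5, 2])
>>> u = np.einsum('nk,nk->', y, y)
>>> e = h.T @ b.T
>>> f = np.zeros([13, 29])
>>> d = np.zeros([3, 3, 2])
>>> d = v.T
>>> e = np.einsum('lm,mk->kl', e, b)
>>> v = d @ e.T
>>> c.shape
(3, 29)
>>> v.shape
(29, 5)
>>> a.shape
(29, 3, 29)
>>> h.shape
(5, 29)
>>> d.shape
(29, 29)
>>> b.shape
(3, 5)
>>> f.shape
(13, 29)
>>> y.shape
(5, 2)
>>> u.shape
()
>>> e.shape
(5, 29)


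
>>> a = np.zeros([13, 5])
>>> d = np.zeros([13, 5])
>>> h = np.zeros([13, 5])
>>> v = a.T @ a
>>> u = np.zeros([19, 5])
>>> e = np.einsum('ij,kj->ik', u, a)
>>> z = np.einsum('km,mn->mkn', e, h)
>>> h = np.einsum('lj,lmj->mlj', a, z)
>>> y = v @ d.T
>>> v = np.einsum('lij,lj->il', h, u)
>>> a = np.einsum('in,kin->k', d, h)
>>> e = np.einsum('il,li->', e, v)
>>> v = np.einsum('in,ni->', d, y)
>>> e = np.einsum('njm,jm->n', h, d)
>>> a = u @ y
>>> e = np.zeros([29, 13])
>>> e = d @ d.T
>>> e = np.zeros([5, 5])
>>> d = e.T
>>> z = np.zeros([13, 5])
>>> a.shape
(19, 13)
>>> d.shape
(5, 5)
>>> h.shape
(19, 13, 5)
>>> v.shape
()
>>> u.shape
(19, 5)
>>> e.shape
(5, 5)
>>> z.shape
(13, 5)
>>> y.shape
(5, 13)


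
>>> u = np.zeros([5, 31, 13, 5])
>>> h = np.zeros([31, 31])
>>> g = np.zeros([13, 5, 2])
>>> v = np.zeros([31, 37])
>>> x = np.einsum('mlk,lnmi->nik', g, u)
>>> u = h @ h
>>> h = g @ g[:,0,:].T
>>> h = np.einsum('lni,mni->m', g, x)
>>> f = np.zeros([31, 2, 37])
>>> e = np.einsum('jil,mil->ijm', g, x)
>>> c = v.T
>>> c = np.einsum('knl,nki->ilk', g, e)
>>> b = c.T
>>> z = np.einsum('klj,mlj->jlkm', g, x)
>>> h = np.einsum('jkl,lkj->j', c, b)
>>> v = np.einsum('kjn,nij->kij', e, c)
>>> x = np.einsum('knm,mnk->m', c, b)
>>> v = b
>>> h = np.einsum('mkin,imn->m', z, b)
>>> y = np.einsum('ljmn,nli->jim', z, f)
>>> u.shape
(31, 31)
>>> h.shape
(2,)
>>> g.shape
(13, 5, 2)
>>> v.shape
(13, 2, 31)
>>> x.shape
(13,)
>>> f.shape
(31, 2, 37)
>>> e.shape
(5, 13, 31)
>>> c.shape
(31, 2, 13)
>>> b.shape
(13, 2, 31)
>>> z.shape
(2, 5, 13, 31)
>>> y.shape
(5, 37, 13)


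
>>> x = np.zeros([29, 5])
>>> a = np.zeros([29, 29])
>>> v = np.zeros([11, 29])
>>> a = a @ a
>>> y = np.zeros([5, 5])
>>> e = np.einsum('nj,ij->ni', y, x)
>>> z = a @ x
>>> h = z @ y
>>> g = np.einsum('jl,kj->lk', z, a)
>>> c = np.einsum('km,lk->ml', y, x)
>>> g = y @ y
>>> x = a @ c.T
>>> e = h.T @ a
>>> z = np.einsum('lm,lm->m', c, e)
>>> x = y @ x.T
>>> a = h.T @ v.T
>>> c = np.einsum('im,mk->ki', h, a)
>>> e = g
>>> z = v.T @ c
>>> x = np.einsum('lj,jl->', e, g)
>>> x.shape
()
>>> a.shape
(5, 11)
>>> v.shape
(11, 29)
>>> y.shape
(5, 5)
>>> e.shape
(5, 5)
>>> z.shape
(29, 29)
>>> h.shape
(29, 5)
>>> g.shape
(5, 5)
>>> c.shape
(11, 29)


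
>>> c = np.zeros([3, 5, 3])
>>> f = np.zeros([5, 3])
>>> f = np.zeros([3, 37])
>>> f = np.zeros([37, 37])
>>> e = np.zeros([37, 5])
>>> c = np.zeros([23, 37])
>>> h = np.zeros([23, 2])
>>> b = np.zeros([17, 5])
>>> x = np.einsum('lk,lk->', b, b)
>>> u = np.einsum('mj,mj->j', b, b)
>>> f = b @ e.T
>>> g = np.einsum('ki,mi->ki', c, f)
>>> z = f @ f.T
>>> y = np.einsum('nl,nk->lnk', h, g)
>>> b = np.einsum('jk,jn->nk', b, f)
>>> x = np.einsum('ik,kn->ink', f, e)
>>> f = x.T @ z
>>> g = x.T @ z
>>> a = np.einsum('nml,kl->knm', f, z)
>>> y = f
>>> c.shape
(23, 37)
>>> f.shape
(37, 5, 17)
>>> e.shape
(37, 5)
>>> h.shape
(23, 2)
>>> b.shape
(37, 5)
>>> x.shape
(17, 5, 37)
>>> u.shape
(5,)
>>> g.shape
(37, 5, 17)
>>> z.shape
(17, 17)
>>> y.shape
(37, 5, 17)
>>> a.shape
(17, 37, 5)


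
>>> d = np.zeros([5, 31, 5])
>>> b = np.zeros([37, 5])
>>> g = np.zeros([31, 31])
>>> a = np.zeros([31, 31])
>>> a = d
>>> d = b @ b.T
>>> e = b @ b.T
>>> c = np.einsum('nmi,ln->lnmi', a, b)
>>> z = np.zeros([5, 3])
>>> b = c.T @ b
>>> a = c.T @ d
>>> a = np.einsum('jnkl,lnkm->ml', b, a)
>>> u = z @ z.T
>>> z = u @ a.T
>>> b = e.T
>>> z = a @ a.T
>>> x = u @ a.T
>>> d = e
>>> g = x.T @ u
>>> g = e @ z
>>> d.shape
(37, 37)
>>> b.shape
(37, 37)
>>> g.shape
(37, 37)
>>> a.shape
(37, 5)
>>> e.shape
(37, 37)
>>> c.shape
(37, 5, 31, 5)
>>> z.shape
(37, 37)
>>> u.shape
(5, 5)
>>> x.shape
(5, 37)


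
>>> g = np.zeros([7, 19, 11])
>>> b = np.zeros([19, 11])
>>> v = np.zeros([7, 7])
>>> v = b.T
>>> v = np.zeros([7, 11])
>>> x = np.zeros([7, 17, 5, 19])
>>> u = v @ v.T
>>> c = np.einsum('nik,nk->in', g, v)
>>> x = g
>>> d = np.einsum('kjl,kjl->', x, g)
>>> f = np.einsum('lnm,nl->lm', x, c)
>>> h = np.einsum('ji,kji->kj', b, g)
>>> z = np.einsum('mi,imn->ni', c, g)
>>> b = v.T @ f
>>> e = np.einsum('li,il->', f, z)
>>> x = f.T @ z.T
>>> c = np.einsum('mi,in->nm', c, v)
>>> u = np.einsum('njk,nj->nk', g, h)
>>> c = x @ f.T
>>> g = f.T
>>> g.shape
(11, 7)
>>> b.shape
(11, 11)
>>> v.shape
(7, 11)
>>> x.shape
(11, 11)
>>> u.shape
(7, 11)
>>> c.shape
(11, 7)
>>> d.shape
()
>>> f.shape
(7, 11)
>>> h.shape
(7, 19)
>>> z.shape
(11, 7)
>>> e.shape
()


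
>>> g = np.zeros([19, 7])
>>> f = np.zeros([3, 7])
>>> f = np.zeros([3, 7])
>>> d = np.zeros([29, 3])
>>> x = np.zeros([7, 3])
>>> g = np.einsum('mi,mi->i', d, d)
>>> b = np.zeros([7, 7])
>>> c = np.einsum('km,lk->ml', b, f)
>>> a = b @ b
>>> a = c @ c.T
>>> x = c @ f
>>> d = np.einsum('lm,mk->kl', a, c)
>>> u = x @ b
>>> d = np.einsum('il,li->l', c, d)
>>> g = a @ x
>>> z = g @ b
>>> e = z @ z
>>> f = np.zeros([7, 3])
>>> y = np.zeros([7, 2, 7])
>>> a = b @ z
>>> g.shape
(7, 7)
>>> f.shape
(7, 3)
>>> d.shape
(3,)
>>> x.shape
(7, 7)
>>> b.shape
(7, 7)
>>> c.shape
(7, 3)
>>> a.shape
(7, 7)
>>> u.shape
(7, 7)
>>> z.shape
(7, 7)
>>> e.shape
(7, 7)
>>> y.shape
(7, 2, 7)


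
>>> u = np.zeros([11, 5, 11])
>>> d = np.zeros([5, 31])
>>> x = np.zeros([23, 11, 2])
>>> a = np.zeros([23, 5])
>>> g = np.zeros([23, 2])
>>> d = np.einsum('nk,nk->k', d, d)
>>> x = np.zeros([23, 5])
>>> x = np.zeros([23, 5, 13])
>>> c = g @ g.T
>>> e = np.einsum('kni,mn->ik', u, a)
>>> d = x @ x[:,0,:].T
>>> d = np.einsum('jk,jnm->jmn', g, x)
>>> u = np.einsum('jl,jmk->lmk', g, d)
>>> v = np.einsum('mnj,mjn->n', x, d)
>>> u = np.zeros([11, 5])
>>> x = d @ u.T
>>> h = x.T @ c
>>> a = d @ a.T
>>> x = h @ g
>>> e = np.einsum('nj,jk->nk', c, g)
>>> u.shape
(11, 5)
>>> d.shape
(23, 13, 5)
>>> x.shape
(11, 13, 2)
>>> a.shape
(23, 13, 23)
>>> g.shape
(23, 2)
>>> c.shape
(23, 23)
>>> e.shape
(23, 2)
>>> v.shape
(5,)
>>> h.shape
(11, 13, 23)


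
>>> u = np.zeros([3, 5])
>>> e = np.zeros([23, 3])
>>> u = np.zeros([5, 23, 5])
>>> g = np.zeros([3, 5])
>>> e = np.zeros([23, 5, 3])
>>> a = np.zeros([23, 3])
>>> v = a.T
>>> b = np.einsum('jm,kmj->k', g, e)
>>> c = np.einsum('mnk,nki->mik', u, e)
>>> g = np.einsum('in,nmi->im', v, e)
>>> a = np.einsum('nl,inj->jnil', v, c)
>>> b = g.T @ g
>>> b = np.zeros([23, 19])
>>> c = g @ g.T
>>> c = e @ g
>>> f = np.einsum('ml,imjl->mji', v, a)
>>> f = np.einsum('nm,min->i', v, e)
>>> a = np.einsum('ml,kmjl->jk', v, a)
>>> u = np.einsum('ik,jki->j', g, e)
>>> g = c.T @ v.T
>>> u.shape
(23,)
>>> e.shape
(23, 5, 3)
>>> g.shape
(5, 5, 3)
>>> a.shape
(5, 5)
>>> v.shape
(3, 23)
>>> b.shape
(23, 19)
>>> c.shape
(23, 5, 5)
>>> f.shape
(5,)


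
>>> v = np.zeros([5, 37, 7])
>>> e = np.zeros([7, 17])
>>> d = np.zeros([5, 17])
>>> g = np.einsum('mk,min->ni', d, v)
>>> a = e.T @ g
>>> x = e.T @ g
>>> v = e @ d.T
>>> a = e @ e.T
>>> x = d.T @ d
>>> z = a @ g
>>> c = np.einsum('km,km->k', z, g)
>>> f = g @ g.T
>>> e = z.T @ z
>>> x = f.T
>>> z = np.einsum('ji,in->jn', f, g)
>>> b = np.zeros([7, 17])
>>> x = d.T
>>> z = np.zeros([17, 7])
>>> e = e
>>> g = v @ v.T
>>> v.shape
(7, 5)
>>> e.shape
(37, 37)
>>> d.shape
(5, 17)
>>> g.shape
(7, 7)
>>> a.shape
(7, 7)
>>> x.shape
(17, 5)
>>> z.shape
(17, 7)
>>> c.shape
(7,)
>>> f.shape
(7, 7)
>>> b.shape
(7, 17)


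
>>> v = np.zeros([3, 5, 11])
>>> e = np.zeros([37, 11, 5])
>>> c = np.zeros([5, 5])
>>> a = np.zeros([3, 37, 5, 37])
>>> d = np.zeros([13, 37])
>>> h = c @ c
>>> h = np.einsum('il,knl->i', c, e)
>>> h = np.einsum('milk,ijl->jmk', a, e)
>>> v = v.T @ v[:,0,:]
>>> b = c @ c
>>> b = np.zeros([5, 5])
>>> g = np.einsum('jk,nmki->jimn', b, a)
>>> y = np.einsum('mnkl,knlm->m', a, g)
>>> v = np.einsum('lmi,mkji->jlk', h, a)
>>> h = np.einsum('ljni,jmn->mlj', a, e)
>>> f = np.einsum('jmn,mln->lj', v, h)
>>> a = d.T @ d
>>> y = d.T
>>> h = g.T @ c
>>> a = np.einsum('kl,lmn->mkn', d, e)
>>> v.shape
(5, 11, 37)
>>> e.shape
(37, 11, 5)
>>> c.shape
(5, 5)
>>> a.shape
(11, 13, 5)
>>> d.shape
(13, 37)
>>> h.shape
(3, 37, 37, 5)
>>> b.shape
(5, 5)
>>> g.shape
(5, 37, 37, 3)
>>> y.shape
(37, 13)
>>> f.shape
(3, 5)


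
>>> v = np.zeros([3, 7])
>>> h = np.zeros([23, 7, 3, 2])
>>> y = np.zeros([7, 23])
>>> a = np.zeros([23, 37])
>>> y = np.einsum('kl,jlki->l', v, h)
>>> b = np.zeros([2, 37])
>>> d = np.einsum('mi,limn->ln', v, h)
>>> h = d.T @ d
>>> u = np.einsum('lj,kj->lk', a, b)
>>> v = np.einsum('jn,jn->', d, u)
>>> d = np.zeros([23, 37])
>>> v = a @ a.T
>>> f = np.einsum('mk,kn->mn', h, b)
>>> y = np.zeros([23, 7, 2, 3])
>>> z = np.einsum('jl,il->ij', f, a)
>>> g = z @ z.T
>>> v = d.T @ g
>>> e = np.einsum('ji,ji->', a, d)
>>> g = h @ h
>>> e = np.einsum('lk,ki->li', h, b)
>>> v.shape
(37, 23)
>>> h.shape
(2, 2)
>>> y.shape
(23, 7, 2, 3)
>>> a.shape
(23, 37)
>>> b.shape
(2, 37)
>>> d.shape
(23, 37)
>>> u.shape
(23, 2)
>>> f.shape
(2, 37)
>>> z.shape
(23, 2)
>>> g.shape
(2, 2)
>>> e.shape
(2, 37)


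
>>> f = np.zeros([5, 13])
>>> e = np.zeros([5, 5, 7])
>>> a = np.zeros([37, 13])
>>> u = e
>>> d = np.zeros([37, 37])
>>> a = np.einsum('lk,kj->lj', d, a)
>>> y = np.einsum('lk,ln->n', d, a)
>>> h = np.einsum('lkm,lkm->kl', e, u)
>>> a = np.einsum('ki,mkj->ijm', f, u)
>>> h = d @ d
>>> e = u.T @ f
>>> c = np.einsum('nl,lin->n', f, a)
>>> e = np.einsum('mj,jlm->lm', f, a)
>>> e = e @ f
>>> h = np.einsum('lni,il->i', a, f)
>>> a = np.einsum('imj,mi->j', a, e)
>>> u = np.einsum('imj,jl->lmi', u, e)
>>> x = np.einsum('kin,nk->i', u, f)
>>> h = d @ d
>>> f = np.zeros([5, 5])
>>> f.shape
(5, 5)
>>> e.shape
(7, 13)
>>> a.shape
(5,)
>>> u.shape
(13, 5, 5)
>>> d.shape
(37, 37)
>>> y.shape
(13,)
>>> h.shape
(37, 37)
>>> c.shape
(5,)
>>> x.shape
(5,)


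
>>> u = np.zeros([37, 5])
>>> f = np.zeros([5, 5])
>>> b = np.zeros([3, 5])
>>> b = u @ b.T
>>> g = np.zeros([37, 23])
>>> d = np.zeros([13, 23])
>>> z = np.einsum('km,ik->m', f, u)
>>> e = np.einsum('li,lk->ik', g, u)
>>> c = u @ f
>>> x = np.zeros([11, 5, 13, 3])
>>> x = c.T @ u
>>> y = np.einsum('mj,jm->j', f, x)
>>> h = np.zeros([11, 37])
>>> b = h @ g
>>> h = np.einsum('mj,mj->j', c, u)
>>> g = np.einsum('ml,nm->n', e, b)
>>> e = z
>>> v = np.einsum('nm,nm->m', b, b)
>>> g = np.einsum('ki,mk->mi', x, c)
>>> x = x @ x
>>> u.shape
(37, 5)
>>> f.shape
(5, 5)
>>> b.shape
(11, 23)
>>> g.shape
(37, 5)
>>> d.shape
(13, 23)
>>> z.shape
(5,)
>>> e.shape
(5,)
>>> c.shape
(37, 5)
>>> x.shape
(5, 5)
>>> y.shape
(5,)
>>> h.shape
(5,)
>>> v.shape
(23,)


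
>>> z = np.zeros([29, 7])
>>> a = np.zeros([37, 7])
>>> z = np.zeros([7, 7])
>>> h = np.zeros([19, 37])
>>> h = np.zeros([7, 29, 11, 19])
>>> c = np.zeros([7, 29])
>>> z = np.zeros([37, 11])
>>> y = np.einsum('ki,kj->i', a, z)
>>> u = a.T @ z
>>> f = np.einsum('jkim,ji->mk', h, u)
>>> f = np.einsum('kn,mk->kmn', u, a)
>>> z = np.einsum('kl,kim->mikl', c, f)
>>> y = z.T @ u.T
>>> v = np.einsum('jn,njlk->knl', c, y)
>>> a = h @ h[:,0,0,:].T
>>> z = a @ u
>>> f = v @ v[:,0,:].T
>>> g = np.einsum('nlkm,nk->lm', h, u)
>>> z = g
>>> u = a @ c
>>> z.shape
(29, 19)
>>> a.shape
(7, 29, 11, 7)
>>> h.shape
(7, 29, 11, 19)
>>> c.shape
(7, 29)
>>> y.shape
(29, 7, 37, 7)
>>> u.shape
(7, 29, 11, 29)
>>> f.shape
(7, 29, 7)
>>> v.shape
(7, 29, 37)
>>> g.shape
(29, 19)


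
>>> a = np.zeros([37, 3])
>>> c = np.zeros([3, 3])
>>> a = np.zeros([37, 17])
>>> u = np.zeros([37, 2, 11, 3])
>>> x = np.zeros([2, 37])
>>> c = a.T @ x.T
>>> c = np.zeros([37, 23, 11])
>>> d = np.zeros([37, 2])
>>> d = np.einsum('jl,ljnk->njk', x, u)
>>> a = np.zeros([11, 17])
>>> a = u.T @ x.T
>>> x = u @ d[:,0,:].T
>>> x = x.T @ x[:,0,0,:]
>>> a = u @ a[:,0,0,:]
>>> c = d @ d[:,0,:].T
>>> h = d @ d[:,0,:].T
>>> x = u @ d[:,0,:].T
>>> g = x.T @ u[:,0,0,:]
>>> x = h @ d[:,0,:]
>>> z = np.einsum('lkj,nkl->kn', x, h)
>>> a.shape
(37, 2, 11, 2)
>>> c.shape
(11, 2, 11)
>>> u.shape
(37, 2, 11, 3)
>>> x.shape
(11, 2, 3)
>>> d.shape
(11, 2, 3)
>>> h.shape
(11, 2, 11)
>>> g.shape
(11, 11, 2, 3)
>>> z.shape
(2, 11)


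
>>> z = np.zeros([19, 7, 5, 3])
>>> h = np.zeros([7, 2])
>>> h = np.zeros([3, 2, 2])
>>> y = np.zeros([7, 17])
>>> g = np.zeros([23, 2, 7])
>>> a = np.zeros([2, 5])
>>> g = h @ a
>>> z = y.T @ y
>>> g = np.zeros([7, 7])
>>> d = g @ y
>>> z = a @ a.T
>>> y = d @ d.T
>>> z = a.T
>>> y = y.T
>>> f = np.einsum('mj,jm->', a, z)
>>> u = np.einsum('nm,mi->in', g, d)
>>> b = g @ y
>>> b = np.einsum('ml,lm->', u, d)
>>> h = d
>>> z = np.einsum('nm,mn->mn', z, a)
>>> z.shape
(2, 5)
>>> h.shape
(7, 17)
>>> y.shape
(7, 7)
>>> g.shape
(7, 7)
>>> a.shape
(2, 5)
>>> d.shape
(7, 17)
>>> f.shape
()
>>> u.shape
(17, 7)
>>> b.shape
()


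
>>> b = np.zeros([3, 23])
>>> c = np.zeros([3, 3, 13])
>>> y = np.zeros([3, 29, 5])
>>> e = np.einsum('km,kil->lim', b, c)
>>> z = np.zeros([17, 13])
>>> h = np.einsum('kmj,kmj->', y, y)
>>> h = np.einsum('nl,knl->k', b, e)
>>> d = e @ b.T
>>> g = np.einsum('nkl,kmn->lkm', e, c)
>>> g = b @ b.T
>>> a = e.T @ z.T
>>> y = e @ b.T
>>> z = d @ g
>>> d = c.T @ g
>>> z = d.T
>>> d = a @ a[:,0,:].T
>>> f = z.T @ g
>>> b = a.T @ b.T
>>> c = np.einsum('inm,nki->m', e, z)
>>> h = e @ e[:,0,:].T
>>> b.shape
(17, 3, 3)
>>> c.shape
(23,)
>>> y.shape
(13, 3, 3)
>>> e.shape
(13, 3, 23)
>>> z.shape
(3, 3, 13)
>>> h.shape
(13, 3, 13)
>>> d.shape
(23, 3, 23)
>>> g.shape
(3, 3)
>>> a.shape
(23, 3, 17)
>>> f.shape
(13, 3, 3)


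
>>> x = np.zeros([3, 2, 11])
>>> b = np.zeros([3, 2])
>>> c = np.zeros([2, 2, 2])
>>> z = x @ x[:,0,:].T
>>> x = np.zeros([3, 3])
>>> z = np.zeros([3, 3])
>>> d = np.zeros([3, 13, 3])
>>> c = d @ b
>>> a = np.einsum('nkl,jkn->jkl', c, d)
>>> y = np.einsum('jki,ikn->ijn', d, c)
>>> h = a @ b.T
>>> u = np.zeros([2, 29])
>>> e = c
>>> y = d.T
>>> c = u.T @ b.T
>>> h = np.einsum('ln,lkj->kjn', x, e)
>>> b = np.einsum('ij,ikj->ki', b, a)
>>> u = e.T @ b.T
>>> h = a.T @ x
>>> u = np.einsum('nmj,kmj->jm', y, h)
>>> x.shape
(3, 3)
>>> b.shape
(13, 3)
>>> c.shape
(29, 3)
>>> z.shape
(3, 3)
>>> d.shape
(3, 13, 3)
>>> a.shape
(3, 13, 2)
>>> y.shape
(3, 13, 3)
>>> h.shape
(2, 13, 3)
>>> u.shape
(3, 13)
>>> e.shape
(3, 13, 2)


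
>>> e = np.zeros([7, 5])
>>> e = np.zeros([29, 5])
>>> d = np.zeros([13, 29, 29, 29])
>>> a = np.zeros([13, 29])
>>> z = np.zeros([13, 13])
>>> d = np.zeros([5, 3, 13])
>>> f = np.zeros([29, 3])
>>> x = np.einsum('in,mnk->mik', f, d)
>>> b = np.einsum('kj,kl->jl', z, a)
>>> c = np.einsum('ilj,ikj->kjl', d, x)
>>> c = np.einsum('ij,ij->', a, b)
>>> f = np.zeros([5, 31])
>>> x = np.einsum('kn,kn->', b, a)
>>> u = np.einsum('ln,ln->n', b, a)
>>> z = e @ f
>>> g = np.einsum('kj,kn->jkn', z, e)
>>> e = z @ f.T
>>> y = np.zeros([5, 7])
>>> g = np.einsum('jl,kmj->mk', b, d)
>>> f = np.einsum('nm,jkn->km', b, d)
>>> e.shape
(29, 5)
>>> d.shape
(5, 3, 13)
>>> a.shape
(13, 29)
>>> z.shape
(29, 31)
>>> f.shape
(3, 29)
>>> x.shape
()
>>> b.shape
(13, 29)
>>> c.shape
()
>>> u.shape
(29,)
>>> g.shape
(3, 5)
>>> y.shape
(5, 7)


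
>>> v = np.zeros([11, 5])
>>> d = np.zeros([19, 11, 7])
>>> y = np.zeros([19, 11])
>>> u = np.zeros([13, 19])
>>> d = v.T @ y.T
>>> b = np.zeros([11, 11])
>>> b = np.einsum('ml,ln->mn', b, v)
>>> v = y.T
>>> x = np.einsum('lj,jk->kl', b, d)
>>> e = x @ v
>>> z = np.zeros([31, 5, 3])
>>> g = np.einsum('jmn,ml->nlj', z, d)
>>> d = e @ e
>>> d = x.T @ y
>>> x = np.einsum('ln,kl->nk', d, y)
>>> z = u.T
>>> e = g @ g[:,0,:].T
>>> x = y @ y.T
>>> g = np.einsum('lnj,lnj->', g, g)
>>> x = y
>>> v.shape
(11, 19)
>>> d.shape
(11, 11)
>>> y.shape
(19, 11)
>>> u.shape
(13, 19)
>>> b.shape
(11, 5)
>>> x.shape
(19, 11)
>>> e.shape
(3, 19, 3)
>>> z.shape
(19, 13)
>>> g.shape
()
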